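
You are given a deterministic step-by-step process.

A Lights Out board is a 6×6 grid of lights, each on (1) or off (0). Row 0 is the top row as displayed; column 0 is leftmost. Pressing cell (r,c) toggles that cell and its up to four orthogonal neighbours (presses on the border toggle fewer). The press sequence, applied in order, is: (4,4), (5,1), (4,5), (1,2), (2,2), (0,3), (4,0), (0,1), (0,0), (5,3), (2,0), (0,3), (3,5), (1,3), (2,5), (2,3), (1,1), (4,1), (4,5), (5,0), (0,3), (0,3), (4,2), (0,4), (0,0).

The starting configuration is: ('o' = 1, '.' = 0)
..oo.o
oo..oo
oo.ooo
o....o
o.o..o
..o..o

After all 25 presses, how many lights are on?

gen 0: ..oo.o
oo..oo
oo.ooo
o....o
o.o..o
..o..o
gen 1: ..oo.o
oo..oo
oo.ooo
o...oo
o.ooo.
..o.oo
gen 2: ..oo.o
oo..oo
oo.ooo
o...oo
ooooo.
oo..oo
gen 3: ..oo.o
oo..oo
oo.ooo
o...o.
oooo.o
oo..o.
gen 4: ...o.o
o.oooo
oooooo
o...o.
oooo.o
oo..o.
gen 5: ...o.o
o..ooo
o...oo
o.o.o.
oooo.o
oo..o.
gen 6: ..o.oo
o...oo
o...oo
o.o.o.
oooo.o
oo..o.
gen 7: ..o.oo
o...oo
o...oo
..o.o.
..oo.o
.o..o.
gen 8: oo..oo
oo..oo
o...oo
..o.o.
..oo.o
.o..o.
gen 9: ....oo
.o..oo
o...oo
..o.o.
..oo.o
.o..o.
gen 10: ....oo
.o..oo
o...oo
..o.o.
..o..o
.ooo..
gen 11: ....oo
oo..oo
.o..oo
o.o.o.
..o..o
.ooo..
gen 12: ..oo.o
oo.ooo
.o..oo
o.o.o.
..o..o
.ooo..
gen 13: ..oo.o
oo.ooo
.o..o.
o.o..o
..o...
.ooo..
gen 14: ..o..o
ooo..o
.o.oo.
o.o..o
..o...
.ooo..
gen 15: ..o..o
ooo...
.o.o.o
o.o...
..o...
.ooo..
gen 16: ..o..o
oooo..
.oo.oo
o.oo..
..o...
.ooo..
gen 17: .oo..o
...o..
..o.oo
o.oo..
..o...
.ooo..
gen 18: .oo..o
...o..
..o.oo
oooo..
oo....
..oo..
gen 19: .oo..o
...o..
..o.oo
oooo.o
oo..oo
..oo.o
gen 20: .oo..o
...o..
..o.oo
oooo.o
.o..oo
oooo.o
gen 21: .o.ooo
......
..o.oo
oooo.o
.o..oo
oooo.o
gen 22: .oo..o
...o..
..o.oo
oooo.o
.o..oo
oooo.o
gen 23: .oo..o
...o..
..o.oo
oo.o.o
..oooo
oo.o.o
gen 24: .oooo.
...oo.
..o.oo
oo.o.o
..oooo
oo.o.o
gen 25: o.ooo.
o..oo.
..o.oo
oo.o.o
..oooo
oo.o.o

22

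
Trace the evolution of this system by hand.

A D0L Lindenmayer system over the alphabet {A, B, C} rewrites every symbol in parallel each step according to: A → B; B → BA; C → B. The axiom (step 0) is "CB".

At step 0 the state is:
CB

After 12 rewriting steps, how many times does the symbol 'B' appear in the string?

377

step 0: CB
step 1: BBA
step 2: BABAB
step 3: BABBABBA
step 4: BABBABABBABAB
step 5: BABBABABBABBABABBABBA
step 6: BABBABABBABBABABBABABBABBABABBABAB
step 7: BABBABABBABBABABBABABBABBABABBABBABABBABABBABBABABBABBA
step 8: BABBABABBABBABABBABABBABBABABBABBABABBABABBABBABABBABABBABBABABBABBABABBABABBABBABABBABAB
step 9: BABBABABBABBABABBABABBABBABABBABBABABBABABBABBABABBABABBAB…BBABABBABABBABBABABBABABBABBABABBABBABABBABABBABBABABBABBA  (len 144)
step 10: BABBABABBABBABABBABABBABBABABBABBABABBABABBABBABABBABABBAB…BBABABBABABBABBABABBABABBABBABABBABBABABBABABBABBABABBABAB  (len 233)
step 11: BABBABABBABBABABBABABBABBABABBABBABABBABABBABBABABBABABBAB…BBABABBABABBABBABABBABABBABBABABBABBABABBABABBABBABABBABBA  (len 377)
step 12: BABBABABBABBABABBABABBABBABABBABBABABBABABBABBABABBABABBAB…BBABABBABABBABBABABBABABBABBABABBABBABABBABABBABBABABBABAB  (len 610)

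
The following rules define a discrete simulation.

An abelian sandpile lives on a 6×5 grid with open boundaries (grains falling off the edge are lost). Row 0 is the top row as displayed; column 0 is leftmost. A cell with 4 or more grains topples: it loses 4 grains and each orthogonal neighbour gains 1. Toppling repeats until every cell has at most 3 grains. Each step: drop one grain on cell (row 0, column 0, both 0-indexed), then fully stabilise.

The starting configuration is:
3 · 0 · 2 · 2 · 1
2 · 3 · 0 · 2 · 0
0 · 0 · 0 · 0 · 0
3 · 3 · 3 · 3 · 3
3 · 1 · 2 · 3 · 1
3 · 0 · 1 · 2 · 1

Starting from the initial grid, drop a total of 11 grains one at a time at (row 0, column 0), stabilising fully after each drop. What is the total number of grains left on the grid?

t=0: 3 · 0 · 2 · 2 · 1
2 · 3 · 0 · 2 · 0
0 · 0 · 0 · 0 · 0
3 · 3 · 3 · 3 · 3
3 · 1 · 2 · 3 · 1
3 · 0 · 1 · 2 · 1
t=1: 0 · 1 · 2 · 2 · 1
3 · 3 · 0 · 2 · 0
0 · 0 · 0 · 0 · 0
3 · 3 · 3 · 3 · 3
3 · 1 · 2 · 3 · 1
3 · 0 · 1 · 2 · 1
t=2: 1 · 1 · 2 · 2 · 1
3 · 3 · 0 · 2 · 0
0 · 0 · 0 · 0 · 0
3 · 3 · 3 · 3 · 3
3 · 1 · 2 · 3 · 1
3 · 0 · 1 · 2 · 1
t=3: 2 · 1 · 2 · 2 · 1
3 · 3 · 0 · 2 · 0
0 · 0 · 0 · 0 · 0
3 · 3 · 3 · 3 · 3
3 · 1 · 2 · 3 · 1
3 · 0 · 1 · 2 · 1
t=4: 3 · 1 · 2 · 2 · 1
3 · 3 · 0 · 2 · 0
0 · 0 · 0 · 0 · 0
3 · 3 · 3 · 3 · 3
3 · 1 · 2 · 3 · 1
3 · 0 · 1 · 2 · 1
t=5: 1 · 3 · 2 · 2 · 1
1 · 0 · 1 · 2 · 0
1 · 1 · 0 · 0 · 0
3 · 3 · 3 · 3 · 3
3 · 1 · 2 · 3 · 1
3 · 0 · 1 · 2 · 1
t=6: 2 · 3 · 2 · 2 · 1
1 · 0 · 1 · 2 · 0
1 · 1 · 0 · 0 · 0
3 · 3 · 3 · 3 · 3
3 · 1 · 2 · 3 · 1
3 · 0 · 1 · 2 · 1
t=7: 3 · 3 · 2 · 2 · 1
1 · 0 · 1 · 2 · 0
1 · 1 · 0 · 0 · 0
3 · 3 · 3 · 3 · 3
3 · 1 · 2 · 3 · 1
3 · 0 · 1 · 2 · 1
t=8: 1 · 0 · 3 · 2 · 1
2 · 1 · 1 · 2 · 0
1 · 1 · 0 · 0 · 0
3 · 3 · 3 · 3 · 3
3 · 1 · 2 · 3 · 1
3 · 0 · 1 · 2 · 1
t=9: 2 · 0 · 3 · 2 · 1
2 · 1 · 1 · 2 · 0
1 · 1 · 0 · 0 · 0
3 · 3 · 3 · 3 · 3
3 · 1 · 2 · 3 · 1
3 · 0 · 1 · 2 · 1
t=10: 3 · 0 · 3 · 2 · 1
2 · 1 · 1 · 2 · 0
1 · 1 · 0 · 0 · 0
3 · 3 · 3 · 3 · 3
3 · 1 · 2 · 3 · 1
3 · 0 · 1 · 2 · 1
t=11: 0 · 1 · 3 · 2 · 1
3 · 1 · 1 · 2 · 0
1 · 1 · 0 · 0 · 0
3 · 3 · 3 · 3 · 3
3 · 1 · 2 · 3 · 1
3 · 0 · 1 · 2 · 1

48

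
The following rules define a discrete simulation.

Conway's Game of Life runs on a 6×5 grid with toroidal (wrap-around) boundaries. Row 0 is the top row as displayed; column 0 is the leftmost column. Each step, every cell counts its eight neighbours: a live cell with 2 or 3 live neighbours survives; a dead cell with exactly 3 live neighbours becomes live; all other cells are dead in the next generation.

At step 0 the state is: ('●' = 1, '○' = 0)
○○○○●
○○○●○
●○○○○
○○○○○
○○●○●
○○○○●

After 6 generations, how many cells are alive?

4

k=0  ○○○○●
○○○●○
●○○○○
○○○○○
○○●○●
○○○○●
k=1  ○○○●●
○○○○●
○○○○○
○○○○○
○○○●○
●○○○●
k=2  ○○○●○
○○○●●
○○○○○
○○○○○
○○○○●
●○○○○
k=3  ○○○●○
○○○●●
○○○○○
○○○○○
○○○○○
○○○○●
k=4  ○○○●○
○○○●●
○○○○○
○○○○○
○○○○○
○○○○○
k=5  ○○○●●
○○○●●
○○○○○
○○○○○
○○○○○
○○○○○
k=6  ○○○●●
○○○●●
○○○○○
○○○○○
○○○○○
○○○○○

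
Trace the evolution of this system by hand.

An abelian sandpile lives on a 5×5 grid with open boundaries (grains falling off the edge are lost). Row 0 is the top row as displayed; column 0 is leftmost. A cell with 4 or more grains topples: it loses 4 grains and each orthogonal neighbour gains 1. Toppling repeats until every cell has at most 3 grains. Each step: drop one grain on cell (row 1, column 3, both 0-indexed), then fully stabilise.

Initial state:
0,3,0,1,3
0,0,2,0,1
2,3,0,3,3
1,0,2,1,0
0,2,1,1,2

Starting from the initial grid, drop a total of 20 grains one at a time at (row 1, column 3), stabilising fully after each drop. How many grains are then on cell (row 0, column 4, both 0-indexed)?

3

k=0  0,3,0,1,3
0,0,2,0,1
2,3,0,3,3
1,0,2,1,0
0,2,1,1,2
k=1  0,3,0,1,3
0,0,2,1,1
2,3,0,3,3
1,0,2,1,0
0,2,1,1,2
k=2  0,3,0,1,3
0,0,2,2,1
2,3,0,3,3
1,0,2,1,0
0,2,1,1,2
k=3  0,3,0,1,3
0,0,2,3,1
2,3,0,3,3
1,0,2,1,0
0,2,1,1,2
k=4  0,3,0,2,3
0,0,3,1,3
2,3,1,1,0
1,0,2,2,1
0,2,1,1,2
k=5  0,3,0,2,3
0,0,3,2,3
2,3,1,1,0
1,0,2,2,1
0,2,1,1,2
k=6  0,3,0,2,3
0,0,3,3,3
2,3,1,1,0
1,0,2,2,1
0,2,1,1,2
k=7  0,3,2,0,1
0,1,0,3,1
2,3,2,2,1
1,0,2,2,1
0,2,1,1,2
k=8  0,3,2,1,1
0,1,1,0,2
2,3,2,3,1
1,0,2,2,1
0,2,1,1,2
k=9  0,3,2,1,1
0,1,1,1,2
2,3,2,3,1
1,0,2,2,1
0,2,1,1,2
k=10  0,3,2,1,1
0,1,1,2,2
2,3,2,3,1
1,0,2,2,1
0,2,1,1,2
k=11  0,3,2,1,1
0,1,1,3,2
2,3,2,3,1
1,0,2,2,1
0,2,1,1,2
k=12  0,3,2,2,1
0,1,2,1,3
2,3,3,0,2
1,0,2,3,1
0,2,1,1,2
k=13  0,3,2,2,1
0,1,2,2,3
2,3,3,0,2
1,0,2,3,1
0,2,1,1,2
k=14  0,3,2,2,1
0,1,2,3,3
2,3,3,0,2
1,0,2,3,1
0,2,1,1,2
k=15  0,3,2,3,2
0,1,3,1,0
2,3,3,1,3
1,0,2,3,1
0,2,1,1,2
k=16  0,3,2,3,2
0,1,3,2,0
2,3,3,1,3
1,0,2,3,1
0,2,1,1,2
k=17  0,3,2,3,2
0,1,3,3,0
2,3,3,1,3
1,0,2,3,1
0,2,1,1,2
k=18  1,1,1,1,3
1,0,3,2,1
3,1,1,3,3
1,1,3,3,1
0,2,1,1,2
k=19  1,1,1,1,3
1,0,3,3,1
3,1,1,3,3
1,1,3,3,1
0,2,1,1,2
k=20  1,1,2,2,3
1,1,1,2,3
3,2,0,3,0
1,2,1,1,3
0,2,2,2,2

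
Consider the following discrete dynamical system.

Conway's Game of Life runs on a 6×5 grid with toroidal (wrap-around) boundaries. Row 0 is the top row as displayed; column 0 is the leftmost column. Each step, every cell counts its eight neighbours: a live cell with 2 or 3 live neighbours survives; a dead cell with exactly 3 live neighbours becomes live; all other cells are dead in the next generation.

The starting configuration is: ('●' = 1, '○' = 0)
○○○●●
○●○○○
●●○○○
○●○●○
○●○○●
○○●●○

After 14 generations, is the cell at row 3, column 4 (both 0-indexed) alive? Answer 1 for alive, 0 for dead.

step 0: ○○○●●
○●○○○
●●○○○
○●○●○
○●○○●
○○●●○
step 1: ○○○●●
○●●○●
●●○○○
○●○○●
●●○○●
●○●○○
step 2: ○○○○●
○●●○●
○○○●●
○○●○●
○○●●●
○○●○○
step 3: ●●●○○
○○●○●
○●○○●
●○●○○
○●●○●
○○●○●
step 4: ●○●○●
○○●○●
○●●○●
○○●○●
○○●○●
○○○○●
step 5: ●●○○●
○○●○●
○●●○●
○○●○●
●○○○●
○●○○●
step 6: ○●●○●
○○●○●
○●●○●
○○●○●
○●○○●
○●○●○
step 7: ○●○○●
○○○○●
○●●○●
○○●○●
○●○○●
○●○●●
step 8: ○○●○●
○●●○●
○●●○●
○○●○●
○●○○●
○●○●●
step 9: ○○○○●
○○○○●
○○○○●
○○●○●
○●○○●
○●○○●
step 10: ○○○●●
●○○●●
●○○○●
○○○○●
○●●○●
○○○●●
step 11: ○○●○○
○○○○○
○○○○○
○●○○●
○○●○●
○○○○○
step 12: ○○○○○
○○○○○
○○○○○
●○○●○
●○○●○
○○○●○
step 13: ○○○○○
○○○○○
○○○○○
○○○○○
○○●●○
○○○○●
step 14: ○○○○○
○○○○○
○○○○○
○○○○○
○○○●○
○○○●○

0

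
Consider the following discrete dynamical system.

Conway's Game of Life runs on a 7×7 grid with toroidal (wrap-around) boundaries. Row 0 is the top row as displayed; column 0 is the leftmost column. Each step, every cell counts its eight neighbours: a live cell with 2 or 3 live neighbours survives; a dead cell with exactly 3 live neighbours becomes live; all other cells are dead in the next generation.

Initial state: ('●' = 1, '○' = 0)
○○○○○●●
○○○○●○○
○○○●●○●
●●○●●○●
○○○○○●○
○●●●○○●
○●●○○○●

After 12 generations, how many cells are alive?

23

t=0: ○○○○○●●
○○○○●○○
○○○●●○●
●●○●●○●
○○○○○●○
○●●●○○●
○●●○○○●
t=1: ●○○○○●●
○○○●●○●
○○●○○○●
●○●●○○●
○○○○○●○
○●○●○●●
○●○●○○●
t=2: ○○●●○○○
○○○●●○○
○●●○●○●
●●●●○●●
○●○●○●○
○○○○○●●
○●○○○○○
t=3: ○○●●●○○
○●○○●●○
○○○○○○●
○○○○○○○
○●○●○○○
●○●○●●●
○○●○○○○
t=4: ○●●○●●○
○○●○●●○
○○○○○●○
○○○○○○○
●●●●●●●
●○●○●●●
○○●○○○●
t=5: ○●●○●○●
○●●○○○●
○○○○●●○
●●●●○○○
○○●○○○○
○○○○○○○
○○●○○○○
t=6: ○○○○○●○
○●●○●○●
○○○○●●●
○●●●●○○
○○●●○○○
○○○○○○○
○●●●○○○
t=7: ●○○○●●○
●○○●●○●
○○○○○○●
○●○○○○○
○●○○●○○
○●○○○○○
○○●○○○○
t=8: ●●○○●●○
●○○●●○○
○○○○○●●
●○○○○○○
●●●○○○○
○●●○○○○
○●○○○○○
t=9: ●●●●●●●
●●○●○○○
●○○○●●●
●○○○○○○
●○●○○○○
○○○○○○○
○○○○○○○
t=10: ○○○●●●●
○○○○○○○
○○○○●●○
●○○○○●○
○●○○○○○
○○○○○○○
●●●●●●●
t=11: ○●○○○○○
○○○●○○●
○○○○●●●
○○○○●●●
○○○○○○○
○○○●●●●
●●●○○○○
t=12: ○●○○○○○
●○○○●○●
●○○●○○○
○○○○●○●
○○○●○○○
●●●●●●●
●●●●●●●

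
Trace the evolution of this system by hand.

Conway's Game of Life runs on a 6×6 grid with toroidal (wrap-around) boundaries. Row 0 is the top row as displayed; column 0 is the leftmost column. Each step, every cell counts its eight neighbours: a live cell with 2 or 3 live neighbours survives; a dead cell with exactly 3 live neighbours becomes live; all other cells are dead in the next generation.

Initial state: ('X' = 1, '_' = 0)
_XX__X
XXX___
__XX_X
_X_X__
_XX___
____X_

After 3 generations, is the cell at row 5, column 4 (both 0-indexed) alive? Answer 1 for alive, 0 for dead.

gen 0: _XX__X
XXX___
__XX_X
_X_X__
_XX___
____X_
gen 1: __XX_X
____XX
___XX_
XX_XX_
_XXX__
X__X__
gen 2: X_XX_X
__X__X
X_X___
XX___X
_____X
X_____
gen 3: X_XXXX
__X_XX
__X___
_X___X
_X___X
XX__X_

1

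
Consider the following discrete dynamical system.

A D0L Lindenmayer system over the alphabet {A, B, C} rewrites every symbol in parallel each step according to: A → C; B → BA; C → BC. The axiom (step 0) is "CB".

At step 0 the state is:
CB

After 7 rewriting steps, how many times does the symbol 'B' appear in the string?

step 0: CB
step 1: BCBA
step 2: BABCBAC
step 3: BACBABCBACBC
step 4: BACBCBACBABCBACBCBABC
step 5: BACBCBABCBACBCBACBABCBACBCBABCBACBABC
step 6: BACBCBABCBACBABCBACBCBABCBACBCBACBABCBACBCBABCBACBABCBACBCBACBABC
step 7: BACBCBABCBACBABCBACBCBACBABCBACBCBABCBACBABCBACBCBABCBACBCBACBABCBACBCBABCBACBABCBACBCBACBABCBACBCBABCBACBCBACBABC

49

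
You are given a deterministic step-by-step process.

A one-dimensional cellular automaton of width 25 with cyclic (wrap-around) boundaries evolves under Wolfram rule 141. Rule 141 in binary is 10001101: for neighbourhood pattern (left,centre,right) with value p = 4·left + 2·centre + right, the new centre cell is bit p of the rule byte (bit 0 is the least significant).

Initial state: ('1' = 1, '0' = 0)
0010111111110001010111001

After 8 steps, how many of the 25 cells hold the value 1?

11

t=0: 0010111111110001010111001
t=1: 0010111111100101010110001
t=2: 0010111111000101010100101
t=3: 0010111110010101010100101
t=4: 0010111100010101010100101
t=5: 0010111001010101010100101
t=6: 0010110001010101010100101
t=7: 0010100101010101010100101
t=8: 0010100101010101010100101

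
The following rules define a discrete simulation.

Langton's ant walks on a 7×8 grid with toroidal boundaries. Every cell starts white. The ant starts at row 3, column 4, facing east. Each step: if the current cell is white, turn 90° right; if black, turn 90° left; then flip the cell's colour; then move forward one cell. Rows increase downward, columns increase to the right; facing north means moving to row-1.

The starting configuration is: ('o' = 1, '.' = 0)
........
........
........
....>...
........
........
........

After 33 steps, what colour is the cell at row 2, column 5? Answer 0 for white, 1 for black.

1

step 0: ........
........
........
....>...
........
........
........
step 1: ........
........
........
....o...
....v...
........
........
step 2: ........
........
........
....o...
...<o...
........
........
step 3: ........
........
........
...^o...
...oo...
........
........
step 4: ........
........
........
...o>...
...oo...
........
........
step 5: ........
........
....^...
...o....
...oo...
........
........
step 6: ........
........
....o>..
...o....
...oo...
........
........
step 7: ........
........
....oo..
...o.v..
...oo...
........
........
step 8: ........
........
....oo..
...o<o..
...oo...
........
........
step 9: ........
........
....^o..
...ooo..
...oo...
........
........
step 10: ........
........
...<.o..
...ooo..
...oo...
........
........
step 11: ........
...^....
...o.o..
...ooo..
...oo...
........
........
step 12: ........
...o>...
...o.o..
...ooo..
...oo...
........
........
step 13: ........
...oo...
...ovo..
...ooo..
...oo...
........
........
step 14: ........
...oo...
...<oo..
...ooo..
...oo...
........
........
step 15: ........
...oo...
....oo..
...voo..
...oo...
........
........
step 16: ........
...oo...
....oo..
....>o..
...oo...
........
........
step 17: ........
...oo...
....^o..
.....o..
...oo...
........
........
step 18: ........
...oo...
...<.o..
.....o..
...oo...
........
........
step 19: ........
...^o...
...o.o..
.....o..
...oo...
........
........
step 20: ........
..<.o...
...o.o..
.....o..
...oo...
........
........
step 21: ..^.....
..o.o...
...o.o..
.....o..
...oo...
........
........
step 22: ..o>....
..o.o...
...o.o..
.....o..
...oo...
........
........
step 23: ..oo....
..ovo...
...o.o..
.....o..
...oo...
........
........
step 24: ..oo....
..<oo...
...o.o..
.....o..
...oo...
........
........
step 25: ..oo....
...oo...
..vo.o..
.....o..
...oo...
........
........
step 26: ..oo....
...oo...
.<oo.o..
.....o..
...oo...
........
........
step 27: ..oo....
.^.oo...
.ooo.o..
.....o..
...oo...
........
........
step 28: ..oo....
.o>oo...
.ooo.o..
.....o..
...oo...
........
........
step 29: ..oo....
.oooo...
.ovo.o..
.....o..
...oo...
........
........
step 30: ..oo....
.oooo...
.o.>.o..
.....o..
...oo...
........
........
step 31: ..oo....
.oo^o...
.o...o..
.....o..
...oo...
........
........
step 32: ..oo....
.o<.o...
.o...o..
.....o..
...oo...
........
........
step 33: ..oo....
.o..o...
.ov..o..
.....o..
...oo...
........
........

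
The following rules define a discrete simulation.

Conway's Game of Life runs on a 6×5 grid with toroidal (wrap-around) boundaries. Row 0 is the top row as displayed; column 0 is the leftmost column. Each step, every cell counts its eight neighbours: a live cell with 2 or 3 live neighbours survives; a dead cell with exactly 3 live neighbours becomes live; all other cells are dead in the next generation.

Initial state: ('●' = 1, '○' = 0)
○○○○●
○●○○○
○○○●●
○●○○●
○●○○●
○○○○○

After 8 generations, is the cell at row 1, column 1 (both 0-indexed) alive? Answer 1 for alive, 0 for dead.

gen 0: ○○○○●
○●○○○
○○○●●
○●○○●
○●○○●
○○○○○
gen 1: ○○○○○
●○○●●
○○●●●
○○●○●
○○○○○
●○○○○
gen 2: ●○○○○
●○●○○
○●●○○
○○●○●
○○○○○
○○○○○
gen 3: ○●○○○
●○●○○
●○●○○
○●●●○
○○○○○
○○○○○
gen 4: ○●○○○
●○●○○
●○○○●
○●●●○
○○●○○
○○○○○
gen 5: ○●○○○
●○○○●
●○○○●
●●●●●
○●●●○
○○○○○
gen 6: ●○○○○
○●○○●
○○●○○
○○○○○
○○○○○
○●○○○
gen 7: ●●○○○
●●○○○
○○○○○
○○○○○
○○○○○
○○○○○
gen 8: ●●○○○
●●○○○
○○○○○
○○○○○
○○○○○
○○○○○

1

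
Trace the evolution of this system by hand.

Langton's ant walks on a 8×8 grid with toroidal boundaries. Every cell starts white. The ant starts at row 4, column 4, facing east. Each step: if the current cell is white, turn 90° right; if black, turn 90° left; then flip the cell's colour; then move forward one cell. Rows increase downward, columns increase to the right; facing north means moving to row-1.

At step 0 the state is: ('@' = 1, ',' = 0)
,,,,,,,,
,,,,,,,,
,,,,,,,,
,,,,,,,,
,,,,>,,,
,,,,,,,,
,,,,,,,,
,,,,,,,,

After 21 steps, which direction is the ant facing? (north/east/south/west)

north

gen 0: ,,,,,,,,
,,,,,,,,
,,,,,,,,
,,,,,,,,
,,,,>,,,
,,,,,,,,
,,,,,,,,
,,,,,,,,
gen 1: ,,,,,,,,
,,,,,,,,
,,,,,,,,
,,,,,,,,
,,,,@,,,
,,,,v,,,
,,,,,,,,
,,,,,,,,
gen 2: ,,,,,,,,
,,,,,,,,
,,,,,,,,
,,,,,,,,
,,,,@,,,
,,,<@,,,
,,,,,,,,
,,,,,,,,
gen 3: ,,,,,,,,
,,,,,,,,
,,,,,,,,
,,,,,,,,
,,,^@,,,
,,,@@,,,
,,,,,,,,
,,,,,,,,
gen 4: ,,,,,,,,
,,,,,,,,
,,,,,,,,
,,,,,,,,
,,,@>,,,
,,,@@,,,
,,,,,,,,
,,,,,,,,
gen 5: ,,,,,,,,
,,,,,,,,
,,,,,,,,
,,,,^,,,
,,,@,,,,
,,,@@,,,
,,,,,,,,
,,,,,,,,
gen 6: ,,,,,,,,
,,,,,,,,
,,,,,,,,
,,,,@>,,
,,,@,,,,
,,,@@,,,
,,,,,,,,
,,,,,,,,
gen 7: ,,,,,,,,
,,,,,,,,
,,,,,,,,
,,,,@@,,
,,,@,v,,
,,,@@,,,
,,,,,,,,
,,,,,,,,
gen 8: ,,,,,,,,
,,,,,,,,
,,,,,,,,
,,,,@@,,
,,,@<@,,
,,,@@,,,
,,,,,,,,
,,,,,,,,
gen 9: ,,,,,,,,
,,,,,,,,
,,,,,,,,
,,,,^@,,
,,,@@@,,
,,,@@,,,
,,,,,,,,
,,,,,,,,
gen 10: ,,,,,,,,
,,,,,,,,
,,,,,,,,
,,,<,@,,
,,,@@@,,
,,,@@,,,
,,,,,,,,
,,,,,,,,
gen 11: ,,,,,,,,
,,,,,,,,
,,,^,,,,
,,,@,@,,
,,,@@@,,
,,,@@,,,
,,,,,,,,
,,,,,,,,
gen 12: ,,,,,,,,
,,,,,,,,
,,,@>,,,
,,,@,@,,
,,,@@@,,
,,,@@,,,
,,,,,,,,
,,,,,,,,
gen 13: ,,,,,,,,
,,,,,,,,
,,,@@,,,
,,,@v@,,
,,,@@@,,
,,,@@,,,
,,,,,,,,
,,,,,,,,
gen 14: ,,,,,,,,
,,,,,,,,
,,,@@,,,
,,,<@@,,
,,,@@@,,
,,,@@,,,
,,,,,,,,
,,,,,,,,
gen 15: ,,,,,,,,
,,,,,,,,
,,,@@,,,
,,,,@@,,
,,,v@@,,
,,,@@,,,
,,,,,,,,
,,,,,,,,
gen 16: ,,,,,,,,
,,,,,,,,
,,,@@,,,
,,,,@@,,
,,,,>@,,
,,,@@,,,
,,,,,,,,
,,,,,,,,
gen 17: ,,,,,,,,
,,,,,,,,
,,,@@,,,
,,,,^@,,
,,,,,@,,
,,,@@,,,
,,,,,,,,
,,,,,,,,
gen 18: ,,,,,,,,
,,,,,,,,
,,,@@,,,
,,,<,@,,
,,,,,@,,
,,,@@,,,
,,,,,,,,
,,,,,,,,
gen 19: ,,,,,,,,
,,,,,,,,
,,,^@,,,
,,,@,@,,
,,,,,@,,
,,,@@,,,
,,,,,,,,
,,,,,,,,
gen 20: ,,,,,,,,
,,,,,,,,
,,<,@,,,
,,,@,@,,
,,,,,@,,
,,,@@,,,
,,,,,,,,
,,,,,,,,
gen 21: ,,,,,,,,
,,^,,,,,
,,@,@,,,
,,,@,@,,
,,,,,@,,
,,,@@,,,
,,,,,,,,
,,,,,,,,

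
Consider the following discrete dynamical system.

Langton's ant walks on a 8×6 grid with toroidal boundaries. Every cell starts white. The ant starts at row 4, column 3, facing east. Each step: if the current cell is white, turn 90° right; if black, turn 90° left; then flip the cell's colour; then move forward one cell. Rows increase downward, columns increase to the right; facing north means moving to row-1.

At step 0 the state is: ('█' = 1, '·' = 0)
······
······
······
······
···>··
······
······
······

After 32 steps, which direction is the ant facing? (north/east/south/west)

gen 0: ······
······
······
······
···>··
······
······
······
gen 1: ······
······
······
······
···█··
···v··
······
······
gen 2: ······
······
······
······
···█··
··<█··
······
······
gen 3: ······
······
······
······
··^█··
··██··
······
······
gen 4: ······
······
······
······
··█>··
··██··
······
······
gen 5: ······
······
······
···^··
··█···
··██··
······
······
gen 6: ······
······
······
···█>·
··█···
··██··
······
······
gen 7: ······
······
······
···██·
··█·v·
··██··
······
······
gen 8: ······
······
······
···██·
··█<█·
··██··
······
······
gen 9: ······
······
······
···^█·
··███·
··██··
······
······
gen 10: ······
······
······
··<·█·
··███·
··██··
······
······
gen 11: ······
······
··^···
··█·█·
··███·
··██··
······
······
gen 12: ······
······
··█>··
··█·█·
··███·
··██··
······
······
gen 13: ······
······
··██··
··█v█·
··███·
··██··
······
······
gen 14: ······
······
··██··
··<██·
··███·
··██··
······
······
gen 15: ······
······
··██··
···██·
··v██·
··██··
······
······
gen 16: ······
······
··██··
···██·
···>█·
··██··
······
······
gen 17: ······
······
··██··
···^█·
····█·
··██··
······
······
gen 18: ······
······
··██··
··<·█·
····█·
··██··
······
······
gen 19: ······
······
··^█··
··█·█·
····█·
··██··
······
······
gen 20: ······
······
·<·█··
··█·█·
····█·
··██··
······
······
gen 21: ······
·^····
·█·█··
··█·█·
····█·
··██··
······
······
gen 22: ······
·█>···
·█·█··
··█·█·
····█·
··██··
······
······
gen 23: ······
·██···
·█v█··
··█·█·
····█·
··██··
······
······
gen 24: ······
·██···
·<██··
··█·█·
····█·
··██··
······
······
gen 25: ······
·██···
··██··
·v█·█·
····█·
··██··
······
······
gen 26: ······
·██···
··██··
<██·█·
····█·
··██··
······
······
gen 27: ······
·██···
^·██··
███·█·
····█·
··██··
······
······
gen 28: ······
·██···
█>██··
███·█·
····█·
··██··
······
······
gen 29: ······
·██···
████··
█v█·█·
····█·
··██··
······
······
gen 30: ······
·██···
████··
█·>·█·
····█·
··██··
······
······
gen 31: ······
·██···
██^█··
█···█·
····█·
··██··
······
······
gen 32: ······
·██···
█<·█··
█···█·
····█·
··██··
······
······

west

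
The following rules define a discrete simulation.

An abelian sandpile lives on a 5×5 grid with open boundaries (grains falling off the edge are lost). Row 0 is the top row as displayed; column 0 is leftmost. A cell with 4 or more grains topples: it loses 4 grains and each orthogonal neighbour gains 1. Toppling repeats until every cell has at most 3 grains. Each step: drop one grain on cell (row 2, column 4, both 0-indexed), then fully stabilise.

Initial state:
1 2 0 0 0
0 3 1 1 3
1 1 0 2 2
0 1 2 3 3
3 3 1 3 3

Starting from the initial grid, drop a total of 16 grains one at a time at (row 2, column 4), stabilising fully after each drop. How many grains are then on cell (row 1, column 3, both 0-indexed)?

1

k=0  1 2 0 0 0
0 3 1 1 3
1 1 0 2 2
0 1 2 3 3
3 3 1 3 3
k=1  1 2 0 0 0
0 3 1 1 3
1 1 0 2 3
0 1 2 3 3
3 3 1 3 3
k=2  1 2 0 0 1
0 3 1 3 0
1 1 1 0 3
0 1 3 2 2
3 3 2 1 1
k=3  1 2 0 0 1
0 3 1 3 1
1 1 1 1 0
0 1 3 2 3
3 3 2 1 1
k=4  1 2 0 0 1
0 3 1 3 1
1 1 1 1 1
0 1 3 2 3
3 3 2 1 1
k=5  1 2 0 0 1
0 3 1 3 1
1 1 1 1 2
0 1 3 2 3
3 3 2 1 1
k=6  1 2 0 0 1
0 3 1 3 1
1 1 1 1 3
0 1 3 2 3
3 3 2 1 1
k=7  1 2 0 0 1
0 3 1 3 2
1 1 1 2 1
0 1 3 3 0
3 3 2 1 2
k=8  1 2 0 0 1
0 3 1 3 2
1 1 1 2 2
0 1 3 3 0
3 3 2 1 2
k=9  1 2 0 0 1
0 3 1 3 2
1 1 1 2 3
0 1 3 3 0
3 3 2 1 2
k=10  1 2 0 0 1
0 3 1 3 3
1 1 1 3 0
0 1 3 3 1
3 3 2 1 2
k=11  1 2 0 0 1
0 3 1 3 3
1 1 1 3 1
0 1 3 3 1
3 3 2 1 2
k=12  1 2 0 0 1
0 3 1 3 3
1 1 1 3 2
0 1 3 3 1
3 3 2 1 2
k=13  1 2 0 0 1
0 3 1 3 3
1 1 1 3 3
0 1 3 3 1
3 3 2 1 2
k=14  1 2 0 1 2
0 3 2 1 1
1 1 3 2 2
0 2 0 1 3
3 3 3 2 2
k=15  1 2 0 1 2
0 3 2 1 1
1 1 3 2 3
0 2 0 1 3
3 3 3 2 2
k=16  1 2 0 1 2
0 3 2 1 2
1 1 3 3 1
0 2 0 2 0
3 3 3 2 3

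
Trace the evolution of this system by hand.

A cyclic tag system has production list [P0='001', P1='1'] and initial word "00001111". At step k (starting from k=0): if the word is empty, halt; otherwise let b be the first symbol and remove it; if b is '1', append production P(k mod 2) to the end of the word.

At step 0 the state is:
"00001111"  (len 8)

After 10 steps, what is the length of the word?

6

k=0  "00001111"  (len 8)
k=1  "0001111"  (len 7)
k=2  "001111"  (len 6)
k=3  "01111"  (len 5)
k=4  "1111"  (len 4)
k=5  "111001"  (len 6)
k=6  "110011"  (len 6)
k=7  "10011001"  (len 8)
k=8  "00110011"  (len 8)
k=9  "0110011"  (len 7)
k=10  "110011"  (len 6)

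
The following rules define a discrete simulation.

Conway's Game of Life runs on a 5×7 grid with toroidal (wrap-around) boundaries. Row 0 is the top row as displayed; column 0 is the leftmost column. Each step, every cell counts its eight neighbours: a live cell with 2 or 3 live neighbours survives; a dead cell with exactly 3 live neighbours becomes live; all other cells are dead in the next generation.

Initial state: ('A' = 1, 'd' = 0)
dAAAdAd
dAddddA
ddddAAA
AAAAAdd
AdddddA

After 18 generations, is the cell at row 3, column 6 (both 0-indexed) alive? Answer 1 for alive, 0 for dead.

[0] dAAAdAd
dAddddA
ddddAAA
AAAAAdd
AdddddA
[1] dAAddAd
dAdAddA
ddddAdA
dAAAAdd
dddddAA
[2] dAAdAAd
dAdAAdA
dAddAdd
AdAAAdA
AddddAA
[3] dAAdddd
dAddddd
dAddddA
ddAAAdd
ddddddd
[4] dAAdddd
dAddddd
AAdAddd
ddAAddd
dAddddd
[5] AAAdddd
ddddddd
AAdAddd
AddAddd
dAdAddd
[6] AAAdddd
ddddddd
AAAdddd
AddAAdd
dddAddd
[7] dAAdddd
ddddddd
AAAAddd
AddAAdd
AddAAdd
[8] dAAAddd
AddAddd
AAAAAdd
AdddddA
AdddAdd
[9] AAAAAdd
Adddddd
ddAAAdd
ddAdAAA
AdAAddA
[10] ddddAdd
Adddddd
dAAdAdA
AdddddA
ddddddd
[11] ddddddd
AAdAdAd
dAdddAA
AAdddAA
ddddddd
[12] ddddddd
AAAdAAd
ddddddd
dAdddAd
AdddddA
[13] dddddAd
dAddddd
AdAdAAA
AdddddA
AdddddA
[14] AdddddA
AAddAdd
dddddAd
ddddddd
AddddAd
[15] dddddAd
AAdddAd
ddddddd
ddddddA
Adddddd
[16] AAddddd
ddddddA
AdddddA
ddddddd
ddddddA
[17] AdddddA
dAddddA
AdddddA
AdddddA
Adddddd
[18] dAddddA
dAdddAd
dAdddAd
dAddddd
dAddddd

0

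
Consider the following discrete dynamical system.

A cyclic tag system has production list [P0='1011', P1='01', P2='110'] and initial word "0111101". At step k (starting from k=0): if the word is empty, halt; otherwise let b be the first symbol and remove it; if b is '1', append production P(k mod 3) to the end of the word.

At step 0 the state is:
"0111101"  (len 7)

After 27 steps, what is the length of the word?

36

t=0: "0111101"  (len 7)
t=1: "111101"  (len 6)
t=2: "1110101"  (len 7)
t=3: "110101110"  (len 9)
t=4: "101011101011"  (len 12)
t=5: "0101110101101"  (len 13)
t=6: "101110101101"  (len 12)
t=7: "011101011011011"  (len 15)
t=8: "11101011011011"  (len 14)
t=9: "1101011011011110"  (len 16)
t=10: "1010110110111101011"  (len 19)
t=11: "01011011011110101101"  (len 20)
t=12: "1011011011110101101"  (len 19)
t=13: "0110110111101011011011"  (len 22)
t=14: "110110111101011011011"  (len 21)
t=15: "10110111101011011011110"  (len 23)
t=16: "01101111010110110111101011"  (len 26)
t=17: "1101111010110110111101011"  (len 25)
t=18: "101111010110110111101011110"  (len 27)
t=19: "011110101101101111010111101011"  (len 30)
t=20: "11110101101101111010111101011"  (len 29)
t=21: "1110101101101111010111101011110"  (len 31)
t=22: "1101011011011110101111010111101011"  (len 34)
t=23: "10101101101111010111101011110101101"  (len 35)
t=24: "0101101101111010111101011110101101110"  (len 37)
t=25: "101101101111010111101011110101101110"  (len 36)
t=26: "0110110111101011110101111010110111001"  (len 37)
t=27: "110110111101011110101111010110111001"  (len 36)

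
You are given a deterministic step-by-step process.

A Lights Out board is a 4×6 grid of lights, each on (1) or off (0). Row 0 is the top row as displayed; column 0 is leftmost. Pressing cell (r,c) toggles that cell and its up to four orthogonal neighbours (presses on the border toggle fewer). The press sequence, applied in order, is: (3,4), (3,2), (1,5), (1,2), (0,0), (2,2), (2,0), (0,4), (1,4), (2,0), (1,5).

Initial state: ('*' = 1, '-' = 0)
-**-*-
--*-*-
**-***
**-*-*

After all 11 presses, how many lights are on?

16

k=0  -**-*-
--*-*-
**-***
**-*-*
k=1  -**-*-
--*-*-
**-*-*
**--*-
k=2  -**-*-
--*-*-
****-*
*-***-
k=3  -**-**
--*--*
****--
*-***-
k=4  -*--**
-*-*-*
**-*--
*-***-
k=5  *---**
**-*-*
**-*--
*-***-
k=6  *---**
****-*
*-*---
*--**-
k=7  *---**
-***-*
-**---
---**-
k=8  *--*--
-*****
-**---
---**-
k=9  *--**-
-**---
-**-*-
---**-
k=10  *--**-
***---
*-*-*-
*--**-
k=11  *--***
***-**
*-*-**
*--**-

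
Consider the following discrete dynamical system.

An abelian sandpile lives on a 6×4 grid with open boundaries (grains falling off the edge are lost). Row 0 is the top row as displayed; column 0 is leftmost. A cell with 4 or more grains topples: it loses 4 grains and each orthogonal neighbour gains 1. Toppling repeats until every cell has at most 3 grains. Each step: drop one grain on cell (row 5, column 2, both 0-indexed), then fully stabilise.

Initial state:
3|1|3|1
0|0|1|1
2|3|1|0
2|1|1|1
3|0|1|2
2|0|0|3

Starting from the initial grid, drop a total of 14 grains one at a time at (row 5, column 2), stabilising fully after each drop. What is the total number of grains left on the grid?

36

gen 0: 3|1|3|1
0|0|1|1
2|3|1|0
2|1|1|1
3|0|1|2
2|0|0|3
gen 1: 3|1|3|1
0|0|1|1
2|3|1|0
2|1|1|1
3|0|1|2
2|0|1|3
gen 2: 3|1|3|1
0|0|1|1
2|3|1|0
2|1|1|1
3|0|1|2
2|0|2|3
gen 3: 3|1|3|1
0|0|1|1
2|3|1|0
2|1|1|1
3|0|1|2
2|0|3|3
gen 4: 3|1|3|1
0|0|1|1
2|3|1|0
2|1|1|1
3|0|2|3
2|1|1|0
gen 5: 3|1|3|1
0|0|1|1
2|3|1|0
2|1|1|1
3|0|2|3
2|1|2|0
gen 6: 3|1|3|1
0|0|1|1
2|3|1|0
2|1|1|1
3|0|2|3
2|1|3|0
gen 7: 3|1|3|1
0|0|1|1
2|3|1|0
2|1|1|1
3|0|3|3
2|2|0|1
gen 8: 3|1|3|1
0|0|1|1
2|3|1|0
2|1|1|1
3|0|3|3
2|2|1|1
gen 9: 3|1|3|1
0|0|1|1
2|3|1|0
2|1|1|1
3|0|3|3
2|2|2|1
gen 10: 3|1|3|1
0|0|1|1
2|3|1|0
2|1|1|1
3|0|3|3
2|2|3|1
gen 11: 3|1|3|1
0|0|1|1
2|3|1|0
2|1|2|2
3|1|1|0
2|3|1|3
gen 12: 3|1|3|1
0|0|1|1
2|3|1|0
2|1|2|2
3|1|1|0
2|3|2|3
gen 13: 3|1|3|1
0|0|1|1
2|3|1|0
2|1|2|2
3|1|1|0
2|3|3|3
gen 14: 3|1|3|1
0|0|1|1
2|3|1|0
2|1|2|2
3|2|2|1
3|0|2|0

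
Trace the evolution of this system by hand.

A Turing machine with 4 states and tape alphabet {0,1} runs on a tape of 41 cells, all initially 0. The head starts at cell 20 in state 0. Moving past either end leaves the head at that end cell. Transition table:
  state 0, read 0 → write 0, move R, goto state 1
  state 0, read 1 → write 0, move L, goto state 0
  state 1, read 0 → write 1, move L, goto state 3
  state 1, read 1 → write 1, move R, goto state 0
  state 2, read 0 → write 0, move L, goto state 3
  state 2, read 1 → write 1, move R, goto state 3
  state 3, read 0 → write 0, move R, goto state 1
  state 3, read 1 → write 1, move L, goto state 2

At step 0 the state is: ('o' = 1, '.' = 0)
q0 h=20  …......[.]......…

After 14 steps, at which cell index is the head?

26

step 0: q0 h=20  …......[.]......…
step 1: q1 h=21  …......[.]......…
step 2: q3 h=20  …......[.]o.....…
step 3: q1 h=21  …......[o]......…
step 4: q0 h=22  ….....o[.]......…
step 5: q1 h=23  …....o.[.]......…
step 6: q3 h=22  ….....o[.]o.....…
step 7: q1 h=23  …....o.[o]......…
step 8: q0 h=24  …...o.o[.]......…
step 9: q1 h=25  …..o.o.[.]......…
step 10: q3 h=24  …...o.o[.]o.....…
step 11: q1 h=25  …..o.o.[o]......…
step 12: q0 h=26  ….o.o.o[.]......…
step 13: q1 h=27  …o.o.o.[.]......…
step 14: q3 h=26  ….o.o.o[.]o.....…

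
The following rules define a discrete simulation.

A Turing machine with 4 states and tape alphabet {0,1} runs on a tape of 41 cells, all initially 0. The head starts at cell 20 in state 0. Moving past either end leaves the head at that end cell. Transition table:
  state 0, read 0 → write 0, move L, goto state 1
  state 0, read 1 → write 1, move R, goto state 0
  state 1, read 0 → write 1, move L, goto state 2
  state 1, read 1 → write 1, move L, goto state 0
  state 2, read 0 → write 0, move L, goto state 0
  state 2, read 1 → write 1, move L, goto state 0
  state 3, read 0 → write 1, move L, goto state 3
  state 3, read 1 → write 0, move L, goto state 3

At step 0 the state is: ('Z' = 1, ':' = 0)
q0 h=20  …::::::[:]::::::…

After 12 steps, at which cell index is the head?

k=0  q0 h=20  …::::::[:]::::::…
k=1  q1 h=19  …::::::[:]::::::…
k=2  q2 h=18  …::::::[:]Z:::::…
k=3  q0 h=17  …::::::[:]:Z::::…
k=4  q1 h=16  …::::::[:]::Z:::…
k=5  q2 h=15  …::::::[:]Z::Z::…
k=6  q0 h=14  …::::::[:]:Z::Z:…
k=7  q1 h=13  …::::::[:]::Z::Z…
k=8  q2 h=12  …::::::[:]Z::Z::…
k=9  q0 h=11  …::::::[:]:Z::Z:…
k=10  q1 h=10  …::::::[:]::Z::Z…
k=11  q2 h= 9  …::::::[:]Z::Z::…
k=12  q0 h= 8  …::::::[:]:Z::Z:…

8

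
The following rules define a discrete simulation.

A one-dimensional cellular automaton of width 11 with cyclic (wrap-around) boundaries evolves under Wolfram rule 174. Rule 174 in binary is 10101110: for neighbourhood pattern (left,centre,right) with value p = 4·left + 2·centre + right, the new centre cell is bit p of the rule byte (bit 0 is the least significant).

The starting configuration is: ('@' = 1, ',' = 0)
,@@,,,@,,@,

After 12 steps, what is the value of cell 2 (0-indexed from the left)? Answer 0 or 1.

k=0  ,@@,,,@,,@,
k=1  @@,,,@@,@@,
k=2  @,,,@@,@@,@
k=3  ,,,@@,@@,@@
k=4  ,,@@,@@,@@,
k=5  ,@@,@@,@@,,
k=6  @@,@@,@@,,,
k=7  @,@@,@@,,,@
k=8  ,@@,@@,,,@@
k=9  @@,@@,,,@@,
k=10  @,@@,,,@@,@
k=11  ,@@,,,@@,@@
k=12  @@,,,@@,@@,

0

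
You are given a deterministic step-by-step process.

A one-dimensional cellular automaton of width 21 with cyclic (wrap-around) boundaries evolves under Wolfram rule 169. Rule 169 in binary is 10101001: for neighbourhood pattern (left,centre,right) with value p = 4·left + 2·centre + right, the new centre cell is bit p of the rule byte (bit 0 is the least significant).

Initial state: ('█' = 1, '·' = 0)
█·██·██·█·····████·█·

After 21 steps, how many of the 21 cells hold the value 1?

t=0: █·██·██·█·····████·█·
t=1: ·██·██·█··███·███·█·█
t=2: ██·██·█···██·███·█·█·
t=3: █·██·█··█·█·███·█·█·█
t=4: ·██·█····█·███·█·█·██
t=5: ██·█··██··███·█·█·██·
t=6: █·█···█···██·█·█·██·█
t=7: ·█··█···█·█·█·█·██·██
t=8: █·····█··█·█·█·██·██·
t=9: ··███·····█·█·██·██·█
t=10: ··██··███··█·██·██·█·
t=11: █·█···██····██·██·█··
t=12: ·█··█·█··██·█·██·█···
t=13: ·····█···█·█·██·█··██
t=14: ·███···█··█·██·█···█·
t=15: ·██··█·····██·█··█···
t=16: ·█·····███·█·█·····██
t=17: █··███·██·█·█··███·█·
t=18: ···██·██·█·█···██·█·█
t=19: ·█·█·██·█·█··█·█·█·█·
t=20: ··█·██·█·█····█·█·█··
t=21: █··██·█·█··██··█·█··█

10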